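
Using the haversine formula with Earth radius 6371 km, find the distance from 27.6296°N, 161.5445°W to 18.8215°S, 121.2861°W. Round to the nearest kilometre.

6743 km

Δλ = -121.2861 − -161.5445 = 40.2584°.
Δφ = -18.8215 − 27.6296 = -46.4511°.
a = sin²(Δφ/2) + cos φ₁ · cos φ₂ · sin²(Δλ/2) = 0.254828.
c = 2·atan2(√a, √(1−a)) = 1.05831 rad → d = 6371·c ≈ 6742.51 km.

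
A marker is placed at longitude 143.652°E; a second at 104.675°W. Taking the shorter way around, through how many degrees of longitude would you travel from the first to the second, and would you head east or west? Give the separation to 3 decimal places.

Raw difference: -104.675 − 143.652 = -248.327°.
Normalise into (−180°, 180°]: -248.327° + 360° = 111.673°.
Positive ⇒ the second point lies to the east; separation 111.673°.

111.673° east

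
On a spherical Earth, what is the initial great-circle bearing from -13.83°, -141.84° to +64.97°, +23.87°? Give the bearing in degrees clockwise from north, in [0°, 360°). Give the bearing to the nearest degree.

8°

Δλ = 23.87 − -141.84 = 165.71°.
θ = atan2( sin Δλ · cos φ₂ , cos φ₁ · sin φ₂ − sin φ₁ · cos φ₂ · cos Δλ )
  = atan2(0.10443, 0.78181) = 7.608° → normalised to [0°, 360°): 7.608°.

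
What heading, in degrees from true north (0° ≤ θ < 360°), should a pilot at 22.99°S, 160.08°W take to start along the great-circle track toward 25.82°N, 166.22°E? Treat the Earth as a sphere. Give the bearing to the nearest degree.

Δλ = 166.22 − -160.08 = 326.30°; wrapped into (−180°, 180°]: -33.70°.
θ = atan2( sin Δλ · cos φ₂ , cos φ₁ · sin φ₂ − sin φ₁ · cos φ₂ · cos Δλ )
  = atan2(-0.49945, 0.69345) = -35.763° → normalised to [0°, 360°): 324.237°.

324°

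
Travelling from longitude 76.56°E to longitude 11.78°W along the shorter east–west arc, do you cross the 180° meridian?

Signed shortest Δλ = ((-11.78 − 76.56 + 180) mod 360) − 180 = -88.34°.
Going west by 88.34° from +76.56° reaches -11.78° without touching 180°.

No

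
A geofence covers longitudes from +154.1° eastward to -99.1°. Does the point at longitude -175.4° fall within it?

Band width going east from +154.1° to -99.1°: ((-99.1 − 154.1) mod 360) = 106.8°.
Offset of -175.4° east of the west edge: ((-175.4 − 154.1) mod 360) = 30.5°.
30.5° ≤ 106.8° ⇒ inside.

Yes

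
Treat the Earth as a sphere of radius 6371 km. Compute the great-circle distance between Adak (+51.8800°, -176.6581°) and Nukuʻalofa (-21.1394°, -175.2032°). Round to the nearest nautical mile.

Δλ = -175.2032 − -176.6581 = 1.4549°.
Δφ = -21.1394 − 51.8800 = -73.0194°.
a = sin²(Δφ/2) + cos φ₁ · cos φ₂ · sin²(Δλ/2) = 0.354069.
c = 2·atan2(√a, √(1−a)) = 1.27462 rad → d = 6371·c ≈ 8120.62 km ≈ 4384.79 nmi.

4385 nmi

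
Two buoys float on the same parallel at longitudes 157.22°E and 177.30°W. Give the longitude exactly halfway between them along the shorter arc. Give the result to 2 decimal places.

Signed shortest Δλ from +157.22° to -177.30° is +25.48°.
Midpoint longitude = +157.22° + (+25.48°)/2 = +157.22° + 12.74° = +169.96°.
(The naïve average (+157.22 + -177.30)/2 = -10.04° is on the wrong side of the globe.)

169.96°E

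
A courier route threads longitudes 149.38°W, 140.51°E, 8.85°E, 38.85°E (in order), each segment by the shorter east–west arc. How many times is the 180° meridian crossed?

1

Leg 1: -149.38° → +140.51°, shortest Δλ = -70.11° (west) — crosses 180°.
Leg 2: +140.51° → +8.85°, shortest Δλ = -131.66° (west) — does not cross 180°.
Leg 3: +8.85° → +38.85°, shortest Δλ = 30.0° (east) — does not cross 180°.
Total crossings: 1.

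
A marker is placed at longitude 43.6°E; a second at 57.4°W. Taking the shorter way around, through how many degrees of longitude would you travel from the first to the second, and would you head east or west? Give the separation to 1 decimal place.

101.0° west

Raw difference: -57.4 − 43.6 = -101.0°.
Normalise into (−180°, 180°]: -101.0° stays -101.0°.
Negative ⇒ the second point lies to the west; separation 101.0°.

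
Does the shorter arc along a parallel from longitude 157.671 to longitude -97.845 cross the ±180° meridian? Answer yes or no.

Naïve |-97.845 − 157.671| = 255.516° > 180°, so the shorter arc goes the other way round — across 180°.
Signed shortest Δλ = ((-97.845 − 157.671 + 180) mod 360) − 180 = 104.484°.
Going east by 104.484° from +157.671° passes through 180° before reaching -97.845°.

Yes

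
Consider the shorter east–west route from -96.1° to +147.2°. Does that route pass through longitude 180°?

Yes

Naïve |147.2 − -96.1| = 243.3° > 180°, so the shorter arc goes the other way round — across 180°.
Signed shortest Δλ = ((147.2 − -96.1 + 180) mod 360) − 180 = -116.7°.
Going west by 116.7° from -96.1° passes through 180° before reaching +147.2°.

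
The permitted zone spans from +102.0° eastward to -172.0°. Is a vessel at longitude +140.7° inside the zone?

Yes

Band width going east from +102.0° to -172.0°: ((-172.0 − 102.0) mod 360) = 86.0°.
Offset of +140.7° east of the west edge: ((140.7 − 102.0) mod 360) = 38.7°.
38.7° ≤ 86.0° ⇒ inside.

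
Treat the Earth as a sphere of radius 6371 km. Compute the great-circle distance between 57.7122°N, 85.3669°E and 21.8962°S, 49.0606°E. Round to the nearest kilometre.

9471 km

Δλ = 49.0606 − 85.3669 = -36.3063°.
Δφ = -21.8962 − 57.7122 = -79.6084°.
a = sin²(Δφ/2) + cos φ₁ · cos φ₂ · sin²(Δλ/2) = 0.457923.
c = 2·atan2(√a, √(1−a)) = 1.48654 rad → d = 6371·c ≈ 9470.77 km.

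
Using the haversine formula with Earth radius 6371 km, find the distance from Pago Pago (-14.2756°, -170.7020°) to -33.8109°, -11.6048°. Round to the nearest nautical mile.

7682 nmi

Δλ = -11.6048 − -170.7020 = 159.0972°.
Δφ = -33.8109 − -14.2756 = -19.5353°.
a = sin²(Δφ/2) + cos φ₁ · cos φ₂ · sin²(Δλ/2) = 0.807507.
c = 2·atan2(√a, √(1−a)) = 2.23320 rad → d = 6371·c ≈ 14227.72 km ≈ 7682.35 nmi.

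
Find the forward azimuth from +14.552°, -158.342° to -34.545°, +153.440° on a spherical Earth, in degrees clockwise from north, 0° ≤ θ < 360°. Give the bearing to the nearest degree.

Δλ = 153.440 − -158.342 = 311.782°; wrapped into (−180°, 180°]: -48.218°.
θ = atan2( sin Δλ · cos φ₂ , cos φ₁ · sin φ₂ − sin φ₁ · cos φ₂ · cos Δλ )
  = atan2(-0.61421, -0.68676) = -138.192° → normalised to [0°, 360°): 221.808°.

222°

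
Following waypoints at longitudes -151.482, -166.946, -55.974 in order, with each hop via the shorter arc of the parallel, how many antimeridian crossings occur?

0

Leg 1: -151.482° → -166.946°, shortest Δλ = -15.464° (west) — does not cross 180°.
Leg 2: -166.946° → -55.974°, shortest Δλ = 110.972° (east) — does not cross 180°.
Total crossings: 0.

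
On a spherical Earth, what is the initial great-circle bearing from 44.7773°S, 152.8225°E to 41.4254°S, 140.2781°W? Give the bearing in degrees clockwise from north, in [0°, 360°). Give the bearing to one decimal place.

Δλ = -140.2781 − 152.8225 = -293.1006°; wrapped into (−180°, 180°]: 66.8994°.
θ = atan2( sin Δλ · cos φ₂ , cos φ₁ · sin φ₂ − sin φ₁ · cos φ₂ · cos Δλ )
  = atan2(0.68970, -0.26246) = 110.834° → normalised to [0°, 360°): 110.834°.

110.8°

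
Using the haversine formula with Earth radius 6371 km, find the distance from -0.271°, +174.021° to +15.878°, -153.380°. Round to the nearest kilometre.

Δλ = -153.380 − 174.021 = -327.401°; wrapped into (−180°, 180°]: 32.599°.
Δφ = 15.878 − -0.271 = 16.149°.
a = sin²(Δφ/2) + cos φ₁ · cos φ₂ · sin²(Δλ/2) = 0.095492.
c = 2·atan2(√a, √(1−a)) = 0.62832 rad → d = 6371·c ≈ 4003.03 km.

4003 km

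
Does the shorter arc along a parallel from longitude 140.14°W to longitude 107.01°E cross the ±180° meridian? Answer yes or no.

Yes

Naïve |107.01 − -140.14| = 247.15° > 180°, so the shorter arc goes the other way round — across 180°.
Signed shortest Δλ = ((107.01 − -140.14 + 180) mod 360) − 180 = -112.85°.
Going west by 112.85° from -140.14° passes through 180° before reaching +107.01°.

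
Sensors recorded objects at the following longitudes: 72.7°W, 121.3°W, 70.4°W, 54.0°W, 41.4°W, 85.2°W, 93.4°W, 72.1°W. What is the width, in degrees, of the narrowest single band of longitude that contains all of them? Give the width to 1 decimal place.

79.9°

Sort the longitudes: -121.3°, -93.4°, -85.2°, -72.7°, -72.1°, -70.4°, -54.0°, -41.4°.
Eastward gaps between consecutive values (wrapping around): 27.9°, 8.2°, 12.5°, 0.6°, 1.7°, 16.4°, 12.6°, 280.1°.
Largest gap = 280.1° ⇒ minimal covering band is its complement: 360° − 280.1° = 79.9°.
Band runs from -121.3° eastward to -41.4°.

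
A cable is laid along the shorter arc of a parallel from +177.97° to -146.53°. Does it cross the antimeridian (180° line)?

Yes

Naïve |-146.53 − 177.97| = 324.5° > 180°, so the shorter arc goes the other way round — across 180°.
Signed shortest Δλ = ((-146.53 − 177.97 + 180) mod 360) − 180 = 35.5°.
Going east by 35.5° from +177.97° passes through 180° before reaching -146.53°.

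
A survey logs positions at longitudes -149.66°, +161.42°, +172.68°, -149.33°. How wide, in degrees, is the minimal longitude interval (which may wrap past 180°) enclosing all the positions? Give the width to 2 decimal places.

Sort the longitudes: -149.66°, -149.33°, +161.42°, +172.68°.
Eastward gaps between consecutive values (wrapping around): 0.33°, 310.75°, 11.26°, 37.66°.
Largest gap = 310.75° ⇒ minimal covering band is its complement: 360° − 310.75° = 49.25°.
Band runs from +161.42° eastward to -149.33°, crossing the antimeridian.

49.25°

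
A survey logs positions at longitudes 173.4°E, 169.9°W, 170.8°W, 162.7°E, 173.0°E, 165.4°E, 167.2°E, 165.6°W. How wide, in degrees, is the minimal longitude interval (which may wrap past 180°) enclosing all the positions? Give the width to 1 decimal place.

31.7°

Sort the longitudes: -170.8°, -169.9°, -165.6°, +162.7°, +165.4°, +167.2°, +173.0°, +173.4°.
Eastward gaps between consecutive values (wrapping around): 0.9°, 4.3°, 328.3°, 2.7°, 1.8°, 5.8°, 0.4°, 15.8°.
Largest gap = 328.3° ⇒ minimal covering band is its complement: 360° − 328.3° = 31.7°.
Band runs from +162.7° eastward to -165.6°, crossing the antimeridian.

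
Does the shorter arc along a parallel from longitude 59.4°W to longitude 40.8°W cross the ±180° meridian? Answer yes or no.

Signed shortest Δλ = ((-40.8 − -59.4 + 180) mod 360) − 180 = 18.6°.
Going east by 18.6° from -59.4° reaches -40.8° without touching 180°.

No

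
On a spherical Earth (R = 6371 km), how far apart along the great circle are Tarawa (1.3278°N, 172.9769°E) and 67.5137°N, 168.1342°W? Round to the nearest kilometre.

Δλ = -168.1342 − 172.9769 = -341.1111°; wrapped into (−180°, 180°]: 18.8889°.
Δφ = 67.5137 − 1.3278 = 66.1859°.
a = sin²(Δφ/2) + cos φ₁ · cos φ₂ · sin²(Δλ/2) = 0.308410.
c = 2·atan2(√a, √(1−a)) = 1.17756 rad → d = 6371·c ≈ 7502.24 km.

7502 km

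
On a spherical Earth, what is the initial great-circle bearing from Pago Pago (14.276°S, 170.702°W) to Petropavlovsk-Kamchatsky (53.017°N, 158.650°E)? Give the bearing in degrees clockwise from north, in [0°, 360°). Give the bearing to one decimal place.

Δλ = 158.650 − -170.702 = 329.352°; wrapped into (−180°, 180°]: -30.648°.
θ = atan2( sin Δλ · cos φ₂ , cos φ₁ · sin φ₂ − sin φ₁ · cos φ₂ · cos Δλ )
  = atan2(-0.30666, 0.90177) = -18.781° → normalised to [0°, 360°): 341.219°.

341.2°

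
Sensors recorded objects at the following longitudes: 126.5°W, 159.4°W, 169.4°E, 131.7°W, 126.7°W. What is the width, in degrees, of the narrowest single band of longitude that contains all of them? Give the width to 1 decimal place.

64.1°

Sort the longitudes: -159.4°, -131.7°, -126.7°, -126.5°, +169.4°.
Eastward gaps between consecutive values (wrapping around): 27.7°, 5.0°, 0.2°, 295.9°, 31.2°.
Largest gap = 295.9° ⇒ minimal covering band is its complement: 360° − 295.9° = 64.1°.
Band runs from +169.4° eastward to -126.5°, crossing the antimeridian.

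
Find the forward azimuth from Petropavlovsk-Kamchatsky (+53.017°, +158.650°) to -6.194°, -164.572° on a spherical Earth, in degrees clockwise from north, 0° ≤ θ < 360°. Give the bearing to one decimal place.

Δλ = -164.572 − 158.650 = -323.222°; wrapped into (−180°, 180°]: 36.778°.
θ = atan2( sin Δλ · cos φ₂ , cos φ₁ · sin φ₂ − sin φ₁ · cos φ₂ · cos Δλ )
  = atan2(0.59522, -0.70099) = 139.665° → normalised to [0°, 360°): 139.665°.

139.7°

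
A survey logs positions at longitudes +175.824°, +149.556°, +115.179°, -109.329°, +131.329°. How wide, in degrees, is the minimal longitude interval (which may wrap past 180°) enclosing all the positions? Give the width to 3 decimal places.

Sort the longitudes: -109.329°, +115.179°, +131.329°, +149.556°, +175.824°.
Eastward gaps between consecutive values (wrapping around): 224.508°, 16.150°, 18.227°, 26.268°, 74.847°.
Largest gap = 224.508° ⇒ minimal covering band is its complement: 360° − 224.508° = 135.492°.
Band runs from +115.179° eastward to -109.329°, crossing the antimeridian.

135.492°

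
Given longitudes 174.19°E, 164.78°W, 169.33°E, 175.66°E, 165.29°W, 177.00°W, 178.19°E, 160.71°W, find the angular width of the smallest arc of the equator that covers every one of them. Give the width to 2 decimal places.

Sort the longitudes: -177.00°, -165.29°, -164.78°, -160.71°, +169.33°, +174.19°, +175.66°, +178.19°.
Eastward gaps between consecutive values (wrapping around): 11.71°, 0.51°, 4.07°, 330.04°, 4.86°, 1.47°, 2.53°, 4.81°.
Largest gap = 330.04° ⇒ minimal covering band is its complement: 360° − 330.04° = 29.96°.
Band runs from +169.33° eastward to -160.71°, crossing the antimeridian.

29.96°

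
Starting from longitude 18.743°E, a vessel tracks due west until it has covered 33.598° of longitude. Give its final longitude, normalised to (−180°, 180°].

14.855°W

Start at +18.743°; shift −33.598° → -14.855°.
-14.855° already lies in (−180°, 180°].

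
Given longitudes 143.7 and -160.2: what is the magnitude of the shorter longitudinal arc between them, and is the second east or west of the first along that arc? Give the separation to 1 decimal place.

56.1° east

Raw difference: -160.2 − 143.7 = -303.9°.
Normalise into (−180°, 180°]: -303.9° + 360° = 56.1°.
Positive ⇒ the second point lies to the east; separation 56.1°.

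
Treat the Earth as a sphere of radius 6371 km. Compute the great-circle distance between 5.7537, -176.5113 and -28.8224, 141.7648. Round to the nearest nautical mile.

3180 nmi

Δλ = 141.7648 − -176.5113 = 318.2761°; wrapped into (−180°, 180°]: -41.7239°.
Δφ = -28.8224 − 5.7537 = -34.5761°.
a = sin²(Δφ/2) + cos φ₁ · cos φ₂ · sin²(Δλ/2) = 0.198863.
c = 2·atan2(√a, √(1−a)) = 0.92445 rad → d = 6371·c ≈ 5889.66 km ≈ 3180.16 nmi.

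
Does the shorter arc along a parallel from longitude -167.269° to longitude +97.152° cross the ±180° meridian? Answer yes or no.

Naïve |97.152 − -167.269| = 264.421° > 180°, so the shorter arc goes the other way round — across 180°.
Signed shortest Δλ = ((97.152 − -167.269 + 180) mod 360) − 180 = -95.579°.
Going west by 95.579° from -167.269° passes through 180° before reaching +97.152°.

Yes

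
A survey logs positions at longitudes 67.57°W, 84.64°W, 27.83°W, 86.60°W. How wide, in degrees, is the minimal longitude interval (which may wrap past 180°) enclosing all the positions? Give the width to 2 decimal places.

Sort the longitudes: -86.60°, -84.64°, -67.57°, -27.83°.
Eastward gaps between consecutive values (wrapping around): 1.96°, 17.07°, 39.74°, 301.23°.
Largest gap = 301.23° ⇒ minimal covering band is its complement: 360° − 301.23° = 58.77°.
Band runs from -86.60° eastward to -27.83°.

58.77°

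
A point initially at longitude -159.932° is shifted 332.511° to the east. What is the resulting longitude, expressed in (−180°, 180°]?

+172.579°

Start at -159.932°; shift +332.511° → +172.579°.
+172.579° already lies in (−180°, 180°].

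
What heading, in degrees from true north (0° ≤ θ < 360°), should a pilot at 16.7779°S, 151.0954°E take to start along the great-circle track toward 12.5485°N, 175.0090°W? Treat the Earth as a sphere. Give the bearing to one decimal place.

50.9°

Δλ = -175.0090 − 151.0954 = -326.1044°; wrapped into (−180°, 180°]: 33.8956°.
θ = atan2( sin Δλ · cos φ₂ , cos φ₁ · sin φ₂ − sin φ₁ · cos φ₂ · cos Δλ )
  = atan2(0.54436, 0.44190) = 50.931° → normalised to [0°, 360°): 50.931°.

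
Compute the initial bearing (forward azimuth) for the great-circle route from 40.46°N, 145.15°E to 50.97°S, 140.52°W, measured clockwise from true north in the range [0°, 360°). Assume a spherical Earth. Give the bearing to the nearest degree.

Δλ = -140.52 − 145.15 = -285.67°; wrapped into (−180°, 180°]: 74.33°.
θ = atan2( sin Δλ · cos φ₂ , cos φ₁ · sin φ₂ − sin φ₁ · cos φ₂ · cos Δλ )
  = atan2(0.60632, -0.70142) = 139.159° → normalised to [0°, 360°): 139.159°.

139°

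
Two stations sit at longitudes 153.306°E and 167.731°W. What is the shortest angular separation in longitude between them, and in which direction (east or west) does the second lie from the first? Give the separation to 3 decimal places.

Raw difference: -167.731 − 153.306 = -321.037°.
Normalise into (−180°, 180°]: -321.037° + 360° = 38.963°.
Positive ⇒ the second point lies to the east; separation 38.963°.

38.963° east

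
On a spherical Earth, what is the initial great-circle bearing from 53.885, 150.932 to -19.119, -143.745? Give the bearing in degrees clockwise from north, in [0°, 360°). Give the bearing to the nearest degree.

121°

Δλ = -143.745 − 150.932 = -294.677°; wrapped into (−180°, 180°]: 65.323°.
θ = atan2( sin Δλ · cos φ₂ , cos φ₁ · sin φ₂ − sin φ₁ · cos φ₂ · cos Δλ )
  = atan2(0.85855, -0.51172) = 120.796° → normalised to [0°, 360°): 120.796°.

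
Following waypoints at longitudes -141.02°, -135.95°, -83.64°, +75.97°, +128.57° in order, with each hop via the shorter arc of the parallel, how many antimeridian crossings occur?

Leg 1: -141.02° → -135.95°, shortest Δλ = 5.07° (east) — does not cross 180°.
Leg 2: -135.95° → -83.64°, shortest Δλ = 52.31° (east) — does not cross 180°.
Leg 3: -83.64° → +75.97°, shortest Δλ = 159.61° (east) — does not cross 180°.
Leg 4: +75.97° → +128.57°, shortest Δλ = 52.6° (east) — does not cross 180°.
Total crossings: 0.

0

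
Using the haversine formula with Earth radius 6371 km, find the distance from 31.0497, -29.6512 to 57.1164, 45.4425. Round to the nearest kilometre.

Δλ = 45.4425 − -29.6512 = 75.0937°.
Δφ = 57.1164 − 31.0497 = 26.0667°.
a = sin²(Δφ/2) + cos φ₁ · cos φ₂ · sin²(Δλ/2) = 0.223603.
c = 2·atan2(√a, √(1−a)) = 0.98508 rad → d = 6371·c ≈ 6275.97 km.

6276 km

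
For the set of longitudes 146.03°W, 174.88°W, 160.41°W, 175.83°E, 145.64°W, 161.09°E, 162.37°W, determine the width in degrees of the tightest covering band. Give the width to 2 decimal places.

Sort the longitudes: -174.88°, -162.37°, -160.41°, -146.03°, -145.64°, +161.09°, +175.83°.
Eastward gaps between consecutive values (wrapping around): 12.51°, 1.96°, 14.38°, 0.39°, 306.73°, 14.74°, 9.29°.
Largest gap = 306.73° ⇒ minimal covering band is its complement: 360° − 306.73° = 53.27°.
Band runs from +161.09° eastward to -145.64°, crossing the antimeridian.

53.27°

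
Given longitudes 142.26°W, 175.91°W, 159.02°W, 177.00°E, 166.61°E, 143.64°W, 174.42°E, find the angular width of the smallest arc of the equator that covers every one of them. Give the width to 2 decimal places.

51.13°

Sort the longitudes: -175.91°, -159.02°, -143.64°, -142.26°, +166.61°, +174.42°, +177.00°.
Eastward gaps between consecutive values (wrapping around): 16.89°, 15.38°, 1.38°, 308.87°, 7.81°, 2.58°, 7.09°.
Largest gap = 308.87° ⇒ minimal covering band is its complement: 360° − 308.87° = 51.13°.
Band runs from +166.61° eastward to -142.26°, crossing the antimeridian.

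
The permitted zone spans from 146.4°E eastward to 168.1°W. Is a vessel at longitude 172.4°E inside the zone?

Yes

Band width going east from +146.4° to -168.1°: ((-168.1 − 146.4) mod 360) = 45.5°.
Offset of +172.4° east of the west edge: ((172.4 − 146.4) mod 360) = 26.0°.
26.0° ≤ 45.5° ⇒ inside.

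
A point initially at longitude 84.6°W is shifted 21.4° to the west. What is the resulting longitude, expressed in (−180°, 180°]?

106.0°W

Start at -84.6°; shift −21.4° → -106.0°.
-106.0° already lies in (−180°, 180°].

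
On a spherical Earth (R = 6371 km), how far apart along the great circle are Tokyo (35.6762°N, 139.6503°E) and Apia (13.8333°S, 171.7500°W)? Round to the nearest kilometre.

7509 km

Δλ = -171.7500 − 139.6503 = -311.4003°; wrapped into (−180°, 180°]: 48.5997°.
Δφ = -13.8333 − 35.6762 = -49.5095°.
a = sin²(Δφ/2) + cos φ₁ · cos φ₂ · sin²(Δλ/2) = 0.308910.
c = 2·atan2(√a, √(1−a)) = 1.17864 rad → d = 6371·c ≈ 7509.13 km.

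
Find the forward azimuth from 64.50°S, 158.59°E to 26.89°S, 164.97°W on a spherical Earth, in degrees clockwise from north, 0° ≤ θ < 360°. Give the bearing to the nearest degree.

49°

Δλ = -164.97 − 158.59 = -323.56°; wrapped into (−180°, 180°]: 36.44°.
θ = atan2( sin Δλ · cos φ₂ , cos φ₁ · sin φ₂ − sin φ₁ · cos φ₂ · cos Δλ )
  = atan2(0.52976, 0.45289) = 49.473° → normalised to [0°, 360°): 49.473°.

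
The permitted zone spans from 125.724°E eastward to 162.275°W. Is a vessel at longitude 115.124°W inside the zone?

No

Band width going east from +125.724° to -162.275°: ((-162.275 − 125.724) mod 360) = 72.001°.
Offset of -115.124° east of the west edge: ((-115.124 − 125.724) mod 360) = 119.152°.
119.152° > 72.001° ⇒ outside.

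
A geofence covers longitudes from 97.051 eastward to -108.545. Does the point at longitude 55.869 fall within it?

Band width going east from +97.051° to -108.545°: ((-108.545 − 97.051) mod 360) = 154.404°.
Offset of +55.869° east of the west edge: ((55.869 − 97.051) mod 360) = 318.818°.
318.818° > 154.404° ⇒ outside.

No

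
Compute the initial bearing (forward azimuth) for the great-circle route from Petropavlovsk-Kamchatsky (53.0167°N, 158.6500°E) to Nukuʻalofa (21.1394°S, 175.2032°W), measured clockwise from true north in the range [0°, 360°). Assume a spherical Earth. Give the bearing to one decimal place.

Δλ = -175.2032 − 158.6500 = -333.8532°; wrapped into (−180°, 180°]: 26.1468°.
θ = atan2( sin Δλ · cos φ₂ , cos φ₁ · sin φ₂ − sin φ₁ · cos φ₂ · cos Δλ )
  = atan2(0.41102, -0.88577) = 155.108° → normalised to [0°, 360°): 155.108°.

155.1°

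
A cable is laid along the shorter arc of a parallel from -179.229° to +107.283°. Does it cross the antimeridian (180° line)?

Yes

Naïve |107.283 − -179.229| = 286.512° > 180°, so the shorter arc goes the other way round — across 180°.
Signed shortest Δλ = ((107.283 − -179.229 + 180) mod 360) − 180 = -73.488°.
Going west by 73.488° from -179.229° passes through 180° before reaching +107.283°.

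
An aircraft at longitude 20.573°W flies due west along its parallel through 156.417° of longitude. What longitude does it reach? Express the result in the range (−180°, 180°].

176.990°W

Start at -20.573°; shift −156.417° → -176.990°.
-176.990° already lies in (−180°, 180°].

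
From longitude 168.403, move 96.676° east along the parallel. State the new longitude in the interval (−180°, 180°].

-94.921°

Start at +168.403°; shift +96.676° → +265.079°.
+265.079° lies outside (−180°, 180°]; subtract 360° → -94.921°.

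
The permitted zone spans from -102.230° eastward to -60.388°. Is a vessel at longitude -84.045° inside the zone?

Band width going east from -102.230° to -60.388°: ((-60.388 − -102.230) mod 360) = 41.842°.
Offset of -84.045° east of the west edge: ((-84.045 − -102.230) mod 360) = 18.185°.
18.185° ≤ 41.842° ⇒ inside.

Yes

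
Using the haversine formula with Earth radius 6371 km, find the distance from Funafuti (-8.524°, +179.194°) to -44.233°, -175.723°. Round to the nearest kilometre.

4001 km

Δλ = -175.723 − 179.194 = -354.917°; wrapped into (−180°, 180°]: 5.083°.
Δφ = -44.233 − -8.524 = -35.709°.
a = sin²(Δφ/2) + cos φ₁ · cos φ₂ · sin²(Δλ/2) = 0.095397.
c = 2·atan2(√a, √(1−a)) = 0.62800 rad → d = 6371·c ≈ 4000.98 km.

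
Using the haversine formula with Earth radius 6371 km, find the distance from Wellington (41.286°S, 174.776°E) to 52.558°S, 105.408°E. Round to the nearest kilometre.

5201 km

Δλ = 105.408 − 174.776 = -69.368°.
Δφ = -52.558 − -41.286 = -11.272°.
a = sin²(Δφ/2) + cos φ₁ · cos φ₂ · sin²(Δλ/2) = 0.157576.
c = 2·atan2(√a, √(1−a)) = 0.81640 rad → d = 6371·c ≈ 5201.30 km.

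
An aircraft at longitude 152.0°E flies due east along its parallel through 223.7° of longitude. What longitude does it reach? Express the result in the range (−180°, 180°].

Start at +152.0°; shift +223.7° → +375.7°.
+375.7° lies outside (−180°, 180°]; subtract 360° → +15.7°.

15.7°E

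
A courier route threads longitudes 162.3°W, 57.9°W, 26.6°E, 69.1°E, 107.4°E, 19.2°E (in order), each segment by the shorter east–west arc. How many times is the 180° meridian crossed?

Leg 1: -162.3° → -57.9°, shortest Δλ = 104.4° (east) — does not cross 180°.
Leg 2: -57.9° → +26.6°, shortest Δλ = 84.5° (east) — does not cross 180°.
Leg 3: +26.6° → +69.1°, shortest Δλ = 42.5° (east) — does not cross 180°.
Leg 4: +69.1° → +107.4°, shortest Δλ = 38.3° (east) — does not cross 180°.
Leg 5: +107.4° → +19.2°, shortest Δλ = -88.2° (west) — does not cross 180°.
Total crossings: 0.

0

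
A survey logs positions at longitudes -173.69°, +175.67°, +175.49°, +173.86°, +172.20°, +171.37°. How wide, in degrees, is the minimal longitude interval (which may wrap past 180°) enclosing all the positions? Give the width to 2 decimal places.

14.94°

Sort the longitudes: -173.69°, +171.37°, +172.20°, +173.86°, +175.49°, +175.67°.
Eastward gaps between consecutive values (wrapping around): 345.06°, 0.83°, 1.66°, 1.63°, 0.18°, 10.64°.
Largest gap = 345.06° ⇒ minimal covering band is its complement: 360° − 345.06° = 14.94°.
Band runs from +171.37° eastward to -173.69°, crossing the antimeridian.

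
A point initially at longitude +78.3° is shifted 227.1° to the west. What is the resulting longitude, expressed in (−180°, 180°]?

Start at +78.3°; shift −227.1° → -148.8°.
-148.8° already lies in (−180°, 180°].

-148.8°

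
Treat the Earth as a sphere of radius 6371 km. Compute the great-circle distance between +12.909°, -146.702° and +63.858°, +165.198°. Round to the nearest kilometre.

6764 km

Δλ = 165.198 − -146.702 = 311.900°; wrapped into (−180°, 180°]: -48.100°.
Δφ = 63.858 − 12.909 = 50.949°.
a = sin²(Δφ/2) + cos φ₁ · cos φ₂ · sin²(Δλ/2) = 0.256321.
c = 2·atan2(√a, √(1−a)) = 1.06173 rad → d = 6371·c ≈ 6764.31 km.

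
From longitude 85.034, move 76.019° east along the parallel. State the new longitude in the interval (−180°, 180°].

+161.053°

Start at +85.034°; shift +76.019° → +161.053°.
+161.053° already lies in (−180°, 180°].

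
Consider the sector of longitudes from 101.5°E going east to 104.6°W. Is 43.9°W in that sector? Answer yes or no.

Band width going east from +101.5° to -104.6°: ((-104.6 − 101.5) mod 360) = 153.9°.
Offset of -43.9° east of the west edge: ((-43.9 − 101.5) mod 360) = 214.6°.
214.6° > 153.9° ⇒ outside.

No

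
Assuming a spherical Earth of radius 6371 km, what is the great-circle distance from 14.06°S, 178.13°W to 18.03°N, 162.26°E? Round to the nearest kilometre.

Δλ = 162.26 − -178.13 = 340.39°; wrapped into (−180°, 180°]: -19.61°.
Δφ = 18.03 − -14.06 = 32.09°.
a = sin²(Δφ/2) + cos φ₁ · cos φ₂ · sin²(Δλ/2) = 0.103143.
c = 2·atan2(√a, √(1−a)) = 0.65391 rad → d = 6371·c ≈ 4166.03 km.

4166 km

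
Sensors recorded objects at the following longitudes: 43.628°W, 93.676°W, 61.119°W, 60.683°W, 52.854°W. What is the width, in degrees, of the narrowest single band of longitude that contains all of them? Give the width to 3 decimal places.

50.048°

Sort the longitudes: -93.676°, -61.119°, -60.683°, -52.854°, -43.628°.
Eastward gaps between consecutive values (wrapping around): 32.557°, 0.436°, 7.829°, 9.226°, 309.952°.
Largest gap = 309.952° ⇒ minimal covering band is its complement: 360° − 309.952° = 50.048°.
Band runs from -93.676° eastward to -43.628°.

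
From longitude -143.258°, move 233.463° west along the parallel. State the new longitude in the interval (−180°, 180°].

Start at -143.258°; shift −233.463° → -376.721°.
-376.721° lies outside (−180°, 180°]; add 360° → -16.721°.

-16.721°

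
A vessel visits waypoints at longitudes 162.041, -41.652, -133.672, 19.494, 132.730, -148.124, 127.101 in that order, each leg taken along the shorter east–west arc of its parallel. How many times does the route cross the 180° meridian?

Leg 1: +162.041° → -41.652°, shortest Δλ = 156.307° (east) — crosses 180°.
Leg 2: -41.652° → -133.672°, shortest Δλ = -92.02° (west) — does not cross 180°.
Leg 3: -133.672° → +19.494°, shortest Δλ = 153.166° (east) — does not cross 180°.
Leg 4: +19.494° → +132.730°, shortest Δλ = 113.236° (east) — does not cross 180°.
Leg 5: +132.730° → -148.124°, shortest Δλ = 79.146° (east) — crosses 180°.
Leg 6: -148.124° → +127.101°, shortest Δλ = -84.775° (west) — crosses 180°.
Total crossings: 3.

3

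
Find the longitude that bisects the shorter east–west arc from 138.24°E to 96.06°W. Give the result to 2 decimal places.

158.91°W

Signed shortest Δλ from +138.24° to -96.06° is +125.70°.
Midpoint longitude = +138.24° + (+125.70°)/2 = +138.24° + 62.85° = +201.09°.
Normalise into (−180°, 180°]: -158.91°.
(The naïve average (+138.24 + -96.06)/2 = 21.09° is on the wrong side of the globe.)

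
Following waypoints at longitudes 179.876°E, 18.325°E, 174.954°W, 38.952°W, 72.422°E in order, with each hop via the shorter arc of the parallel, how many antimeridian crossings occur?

Leg 1: +179.876° → +18.325°, shortest Δλ = -161.551° (west) — does not cross 180°.
Leg 2: +18.325° → -174.954°, shortest Δλ = 166.721° (east) — crosses 180°.
Leg 3: -174.954° → -38.952°, shortest Δλ = 136.002° (east) — does not cross 180°.
Leg 4: -38.952° → +72.422°, shortest Δλ = 111.374° (east) — does not cross 180°.
Total crossings: 1.

1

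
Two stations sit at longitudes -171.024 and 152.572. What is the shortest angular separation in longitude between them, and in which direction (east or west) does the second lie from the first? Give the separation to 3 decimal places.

Raw difference: 152.572 − -171.024 = 323.596°.
Normalise into (−180°, 180°]: 323.596° − 360° = -36.404°.
Negative ⇒ the second point lies to the west; separation 36.404°.

36.404° west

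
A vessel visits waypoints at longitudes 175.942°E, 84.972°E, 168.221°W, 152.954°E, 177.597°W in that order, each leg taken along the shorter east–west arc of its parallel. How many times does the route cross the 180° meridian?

Leg 1: +175.942° → +84.972°, shortest Δλ = -90.97° (west) — does not cross 180°.
Leg 2: +84.972° → -168.221°, shortest Δλ = 106.807° (east) — crosses 180°.
Leg 3: -168.221° → +152.954°, shortest Δλ = -38.825° (west) — crosses 180°.
Leg 4: +152.954° → -177.597°, shortest Δλ = 29.449° (east) — crosses 180°.
Total crossings: 3.

3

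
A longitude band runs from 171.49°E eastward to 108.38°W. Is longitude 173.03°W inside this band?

Yes

Band width going east from +171.49° to -108.38°: ((-108.38 − 171.49) mod 360) = 80.13°.
Offset of -173.03° east of the west edge: ((-173.03 − 171.49) mod 360) = 15.48°.
15.48° ≤ 80.13° ⇒ inside.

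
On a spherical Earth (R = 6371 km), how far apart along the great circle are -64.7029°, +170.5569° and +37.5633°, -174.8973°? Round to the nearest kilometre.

11442 km

Δλ = -174.8973 − 170.5569 = -345.4542°; wrapped into (−180°, 180°]: 14.5458°.
Δφ = 37.5633 − -64.7029 = 102.2662°.
a = sin²(Δφ/2) + cos φ₁ · cos φ₂ · sin²(Δλ/2) = 0.611655.
c = 2·atan2(√a, √(1−a)) = 1.79601 rad → d = 6371·c ≈ 11442.36 km.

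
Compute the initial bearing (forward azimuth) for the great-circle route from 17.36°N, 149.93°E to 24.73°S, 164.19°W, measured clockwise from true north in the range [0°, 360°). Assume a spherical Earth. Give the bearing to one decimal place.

132.0°

Δλ = -164.19 − 149.93 = -314.12°; wrapped into (−180°, 180°]: 45.88°.
θ = atan2( sin Δλ · cos φ₂ , cos φ₁ · sin φ₂ − sin φ₁ · cos φ₂ · cos Δλ )
  = atan2(0.65205, -0.58795) = 132.041° → normalised to [0°, 360°): 132.041°.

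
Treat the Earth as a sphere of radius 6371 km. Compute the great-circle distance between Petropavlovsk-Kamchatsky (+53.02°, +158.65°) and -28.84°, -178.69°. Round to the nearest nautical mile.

Δλ = -178.69 − 158.65 = -337.34°; wrapped into (−180°, 180°]: 22.66°.
Δφ = -28.84 − 53.02 = -81.86°.
a = sin²(Δφ/2) + cos φ₁ · cos φ₂ · sin²(Δλ/2) = 0.449541.
c = 2·atan2(√a, √(1−a)) = 1.46971 rad → d = 6371·c ≈ 9363.50 km ≈ 5055.89 nmi.

5056 nmi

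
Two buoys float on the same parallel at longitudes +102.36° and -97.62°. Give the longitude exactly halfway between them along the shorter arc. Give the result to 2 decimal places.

-177.63°

Signed shortest Δλ from +102.36° to -97.62° is +160.02°.
Midpoint longitude = +102.36° + (+160.02°)/2 = +102.36° + 80.01° = +182.37°.
Normalise into (−180°, 180°]: -177.63°.
(The naïve average (+102.36 + -97.62)/2 = 2.37° is on the wrong side of the globe.)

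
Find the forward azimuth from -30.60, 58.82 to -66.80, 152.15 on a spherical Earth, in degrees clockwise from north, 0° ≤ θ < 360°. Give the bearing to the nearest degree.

Δλ = 152.15 − 58.82 = 93.33°.
θ = atan2( sin Δλ · cos φ₂ , cos φ₁ · sin φ₂ − sin φ₁ · cos φ₂ · cos Δλ )
  = atan2(0.39328, -0.80279) = 153.900° → normalised to [0°, 360°): 153.900°.

154°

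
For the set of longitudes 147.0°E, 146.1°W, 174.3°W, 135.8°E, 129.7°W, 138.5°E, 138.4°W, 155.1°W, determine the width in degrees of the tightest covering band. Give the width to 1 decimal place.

Sort the longitudes: -174.3°, -155.1°, -146.1°, -138.4°, -129.7°, +135.8°, +138.5°, +147.0°.
Eastward gaps between consecutive values (wrapping around): 19.2°, 9.0°, 7.7°, 8.7°, 265.5°, 2.7°, 8.5°, 38.7°.
Largest gap = 265.5° ⇒ minimal covering band is its complement: 360° − 265.5° = 94.5°.
Band runs from +135.8° eastward to -129.7°, crossing the antimeridian.

94.5°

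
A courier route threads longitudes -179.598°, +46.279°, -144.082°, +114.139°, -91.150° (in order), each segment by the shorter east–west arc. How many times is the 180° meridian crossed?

Leg 1: -179.598° → +46.279°, shortest Δλ = -134.123° (west) — crosses 180°.
Leg 2: +46.279° → -144.082°, shortest Δλ = 169.639° (east) — crosses 180°.
Leg 3: -144.082° → +114.139°, shortest Δλ = -101.779° (west) — crosses 180°.
Leg 4: +114.139° → -91.150°, shortest Δλ = 154.711° (east) — crosses 180°.
Total crossings: 4.

4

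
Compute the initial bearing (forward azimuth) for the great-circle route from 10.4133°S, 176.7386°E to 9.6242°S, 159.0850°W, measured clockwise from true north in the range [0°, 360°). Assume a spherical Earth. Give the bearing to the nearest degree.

Δλ = -159.0850 − 176.7386 = -335.8236°; wrapped into (−180°, 180°]: 24.1764°.
θ = atan2( sin Δλ · cos φ₂ , cos φ₁ · sin φ₂ − sin φ₁ · cos φ₂ · cos Δλ )
  = atan2(0.40378, -0.00186) = 90.264° → normalised to [0°, 360°): 90.264°.

90°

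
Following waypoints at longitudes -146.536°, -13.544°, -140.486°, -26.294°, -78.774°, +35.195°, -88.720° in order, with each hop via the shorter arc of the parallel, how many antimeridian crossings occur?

Leg 1: -146.536° → -13.544°, shortest Δλ = 132.992° (east) — does not cross 180°.
Leg 2: -13.544° → -140.486°, shortest Δλ = -126.942° (west) — does not cross 180°.
Leg 3: -140.486° → -26.294°, shortest Δλ = 114.192° (east) — does not cross 180°.
Leg 4: -26.294° → -78.774°, shortest Δλ = -52.48° (west) — does not cross 180°.
Leg 5: -78.774° → +35.195°, shortest Δλ = 113.969° (east) — does not cross 180°.
Leg 6: +35.195° → -88.720°, shortest Δλ = -123.915° (west) — does not cross 180°.
Total crossings: 0.

0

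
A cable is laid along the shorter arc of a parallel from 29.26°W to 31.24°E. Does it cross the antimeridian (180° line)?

Signed shortest Δλ = ((31.24 − -29.26 + 180) mod 360) − 180 = 60.5°.
Going east by 60.5° from -29.26° reaches +31.24° without touching 180°.

No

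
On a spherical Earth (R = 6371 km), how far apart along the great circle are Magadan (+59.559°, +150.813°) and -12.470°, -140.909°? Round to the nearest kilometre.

10027 km

Δλ = -140.909 − 150.813 = -291.722°; wrapped into (−180°, 180°]: 68.278°.
Δφ = -12.470 − 59.559 = -72.029°.
a = sin²(Δφ/2) + cos φ₁ · cos φ₂ · sin²(Δλ/2) = 0.501537.
c = 2·atan2(√a, √(1−a)) = 1.57387 rad → d = 6371·c ≈ 10027.12 km.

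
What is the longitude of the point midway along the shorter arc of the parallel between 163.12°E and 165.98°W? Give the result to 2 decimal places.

Signed shortest Δλ from +163.12° to -165.98° is +30.90°.
Midpoint longitude = +163.12° + (+30.90°)/2 = +163.12° + 15.45° = +178.57°.
(The naïve average (+163.12 + -165.98)/2 = -1.43° is on the wrong side of the globe.)

178.57°E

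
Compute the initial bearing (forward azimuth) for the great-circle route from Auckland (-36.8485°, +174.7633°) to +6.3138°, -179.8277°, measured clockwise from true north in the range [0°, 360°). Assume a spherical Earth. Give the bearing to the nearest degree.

8°

Δλ = -179.8277 − 174.7633 = -354.5910°; wrapped into (−180°, 180°]: 5.4090°.
θ = atan2( sin Δλ · cos φ₂ , cos φ₁ · sin φ₂ − sin φ₁ · cos φ₂ · cos Δλ )
  = atan2(0.09369, 0.68141) = 7.829° → normalised to [0°, 360°): 7.829°.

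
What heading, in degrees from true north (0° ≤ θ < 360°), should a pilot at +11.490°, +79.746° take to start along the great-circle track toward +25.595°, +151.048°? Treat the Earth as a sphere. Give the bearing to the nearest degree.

Δλ = 151.048 − 79.746 = 71.302°.
θ = atan2( sin Δλ · cos φ₂ , cos φ₁ · sin φ₂ − sin φ₁ · cos φ₂ · cos Δλ )
  = atan2(0.85427, 0.36576) = 66.822° → normalised to [0°, 360°): 66.822°.

67°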